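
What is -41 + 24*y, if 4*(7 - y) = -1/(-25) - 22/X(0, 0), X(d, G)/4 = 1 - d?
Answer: 3994/25 ≈ 159.76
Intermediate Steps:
X(d, G) = 4 - 4*d (X(d, G) = 4*(1 - d) = 4 - 4*d)
y = 1673/200 (y = 7 - (-1/(-25) - 22/(4 - 4*0))/4 = 7 - (-1*(-1/25) - 22/(4 + 0))/4 = 7 - (1/25 - 22/4)/4 = 7 - (1/25 - 22*¼)/4 = 7 - (1/25 - 11/2)/4 = 7 - ¼*(-273/50) = 7 + 273/200 = 1673/200 ≈ 8.3650)
-41 + 24*y = -41 + 24*(1673/200) = -41 + 5019/25 = 3994/25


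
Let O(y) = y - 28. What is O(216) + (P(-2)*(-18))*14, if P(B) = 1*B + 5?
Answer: -568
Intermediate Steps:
P(B) = 5 + B (P(B) = B + 5 = 5 + B)
O(y) = -28 + y
O(216) + (P(-2)*(-18))*14 = (-28 + 216) + ((5 - 2)*(-18))*14 = 188 + (3*(-18))*14 = 188 - 54*14 = 188 - 756 = -568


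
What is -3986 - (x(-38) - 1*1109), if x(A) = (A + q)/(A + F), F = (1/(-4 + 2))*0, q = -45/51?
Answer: -1859203/646 ≈ -2878.0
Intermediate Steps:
q = -15/17 (q = -45*1/51 = -15/17 ≈ -0.88235)
F = 0 (F = (1/(-2))*0 = -1/2*1*0 = -1/2*0 = 0)
x(A) = (-15/17 + A)/A (x(A) = (A - 15/17)/(A + 0) = (-15/17 + A)/A)
-3986 - (x(-38) - 1*1109) = -3986 - ((-15/17 - 38)/(-38) - 1*1109) = -3986 - (-1/38*(-661/17) - 1109) = -3986 - (661/646 - 1109) = -3986 - 1*(-715753/646) = -3986 + 715753/646 = -1859203/646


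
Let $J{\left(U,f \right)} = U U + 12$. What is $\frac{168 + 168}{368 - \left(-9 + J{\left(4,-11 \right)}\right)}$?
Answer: $\frac{336}{349} \approx 0.96275$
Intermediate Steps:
$J{\left(U,f \right)} = 12 + U^{2}$ ($J{\left(U,f \right)} = U^{2} + 12 = 12 + U^{2}$)
$\frac{168 + 168}{368 - \left(-9 + J{\left(4,-11 \right)}\right)} = \frac{168 + 168}{368 + \left(9 - \left(12 + 4^{2}\right)\right)} = \frac{336}{368 + \left(9 - \left(12 + 16\right)\right)} = \frac{336}{368 + \left(9 - 28\right)} = \frac{336}{368 - 19} = \frac{336}{349}$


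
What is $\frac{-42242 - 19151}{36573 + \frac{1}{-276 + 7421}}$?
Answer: $- \frac{438652985}{261314086} \approx -1.6786$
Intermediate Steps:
$\frac{-42242 - 19151}{36573 + \frac{1}{-276 + 7421}} = - \frac{61393}{36573 + \frac{1}{7145}} = - \frac{61393}{\frac{261314086}{7145}} = \left(-61393\right) \frac{7145}{261314086} = - \frac{438652985}{261314086}$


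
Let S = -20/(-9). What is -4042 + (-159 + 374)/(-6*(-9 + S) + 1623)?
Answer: -20172977/4991 ≈ -4041.9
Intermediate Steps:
S = 20/9 (S = -20*(-1/9) = 20/9 ≈ 2.2222)
-4042 + (-159 + 374)/(-6*(-9 + S) + 1623) = -4042 + (-159 + 374)/(-6*(-9 + 20/9) + 1623) = -4042 + 215/(-6*(-61/9) + 1623) = -4042 + 215/(122/3 + 1623) = -4042 + 215/(4991/3) = -4042 + 215*(3/4991) = -4042 + 645/4991 = -20172977/4991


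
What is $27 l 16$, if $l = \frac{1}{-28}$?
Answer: $- \frac{108}{7} \approx -15.429$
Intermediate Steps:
$l = - \frac{1}{28} \approx -0.035714$
$27 l 16 = 27 \left(- \frac{1}{28}\right) 16 = \left(- \frac{27}{28}\right) 16 = - \frac{108}{7}$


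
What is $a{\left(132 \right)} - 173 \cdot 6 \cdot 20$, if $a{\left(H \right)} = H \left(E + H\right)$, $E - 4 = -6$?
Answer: $-3600$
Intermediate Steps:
$E = -2$ ($E = 4 - 6 = -2$)
$a{\left(H \right)} = H \left(-2 + H\right)$
$a{\left(132 \right)} - 173 \cdot 6 \cdot 20 = 132 \left(-2 + 132\right) - 173 \cdot 6 \cdot 20 = 132 \cdot 130 - 173 \cdot 120 = 17160 - 20760 = -3600$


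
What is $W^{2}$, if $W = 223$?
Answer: $49729$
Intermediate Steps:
$W^{2} = 223^{2} = 49729$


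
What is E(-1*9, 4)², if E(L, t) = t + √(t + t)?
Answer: 24 + 16*√2 ≈ 46.627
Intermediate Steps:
E(L, t) = t + √2*√t (E(L, t) = t + √(2*t) = t + √2*√t)
E(-1*9, 4)² = (4 + √2*√4)² = (4 + √2*2)² = (4 + 2*√2)²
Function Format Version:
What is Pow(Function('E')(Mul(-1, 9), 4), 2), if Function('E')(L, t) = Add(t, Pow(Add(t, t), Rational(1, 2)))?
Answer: Add(24, Mul(16, Pow(2, Rational(1, 2)))) ≈ 46.627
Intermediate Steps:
Function('E')(L, t) = Add(t, Mul(Pow(2, Rational(1, 2)), Pow(t, Rational(1, 2)))) (Function('E')(L, t) = Add(t, Pow(Mul(2, t), Rational(1, 2))) = Add(t, Mul(Pow(2, Rational(1, 2)), Pow(t, Rational(1, 2)))))
Pow(Function('E')(Mul(-1, 9), 4), 2) = Pow(Add(4, Mul(Pow(2, Rational(1, 2)), Pow(4, Rational(1, 2)))), 2) = Pow(Add(4, Mul(Pow(2, Rational(1, 2)), 2)), 2) = Pow(Add(4, Mul(2, Pow(2, Rational(1, 2)))), 2)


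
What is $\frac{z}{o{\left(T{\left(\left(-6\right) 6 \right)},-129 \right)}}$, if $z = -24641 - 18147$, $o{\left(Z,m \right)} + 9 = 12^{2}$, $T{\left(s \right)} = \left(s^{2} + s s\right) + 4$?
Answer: $- \frac{42788}{135} \approx -316.95$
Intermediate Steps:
$T{\left(s \right)} = 4 + 2 s^{2}$ ($T{\left(s \right)} = \left(s^{2} + s^{2}\right) + 4 = 2 s^{2} + 4 = 4 + 2 s^{2}$)
$o{\left(Z,m \right)} = 135$ ($o{\left(Z,m \right)} = -9 + 12^{2} = -9 + 144 = 135$)
$z = -42788$ ($z = -24641 - 18147 = -42788$)
$\frac{z}{o{\left(T{\left(\left(-6\right) 6 \right)},-129 \right)}} = - \frac{42788}{135}$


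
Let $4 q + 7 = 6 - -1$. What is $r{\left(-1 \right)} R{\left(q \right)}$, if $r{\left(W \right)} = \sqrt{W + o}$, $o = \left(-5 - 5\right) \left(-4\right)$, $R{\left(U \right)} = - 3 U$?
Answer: $0$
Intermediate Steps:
$q = 0$ ($q = - \frac{7}{4} + \frac{6 - -1}{4} = - \frac{7}{4} + \frac{6 + 1}{4} = - \frac{7}{4} + \frac{1}{4} \cdot 7 = - \frac{7}{4} + \frac{7}{4} = 0$)
$o = 40$ ($o = \left(-10\right) \left(-4\right) = 40$)
$r{\left(W \right)} = \sqrt{40 + W}$ ($r{\left(W \right)} = \sqrt{W + 40} = \sqrt{40 + W}$)
$r{\left(-1 \right)} R{\left(q \right)} = \sqrt{40 - 1} \left(\left(-3\right) 0\right) = \sqrt{39} \cdot 0 = 0$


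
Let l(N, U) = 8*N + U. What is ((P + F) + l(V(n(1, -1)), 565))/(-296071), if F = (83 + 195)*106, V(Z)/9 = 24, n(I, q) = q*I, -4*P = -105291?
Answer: -232335/1184284 ≈ -0.19618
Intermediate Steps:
P = 105291/4 (P = -¼*(-105291) = 105291/4 ≈ 26323.)
n(I, q) = I*q
V(Z) = 216 (V(Z) = 9*24 = 216)
l(N, U) = U + 8*N
F = 29468 (F = 278*106 = 29468)
((P + F) + l(V(n(1, -1)), 565))/(-296071) = ((105291/4 + 29468) + (565 + 8*216))/(-296071) = (223163/4 + (565 + 1728))*(-1/296071) = (223163/4 + 2293)*(-1/296071) = (232335/4)*(-1/296071) = -232335/1184284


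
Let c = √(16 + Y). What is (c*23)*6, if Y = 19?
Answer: 138*√35 ≈ 816.42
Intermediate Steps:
c = √35 (c = √(16 + 19) = √35 ≈ 5.9161)
(c*23)*6 = (√35*23)*6 = (23*√35)*6 = 138*√35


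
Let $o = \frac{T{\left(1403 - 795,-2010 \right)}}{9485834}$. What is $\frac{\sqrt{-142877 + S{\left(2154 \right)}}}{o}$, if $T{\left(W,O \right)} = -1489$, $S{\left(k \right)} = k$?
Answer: $- \frac{104344174 i \sqrt{1163}}{1489} \approx - 2.3898 \cdot 10^{6} i$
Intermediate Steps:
$o = - \frac{1489}{9485834} \approx -0.00015697$
$\frac{\sqrt{-142877 + S{\left(2154 \right)}}}{o} = \frac{\sqrt{-142877 + 2154}}{- \frac{1489}{9485834}} = \sqrt{-140723} \left(- \frac{9485834}{1489}\right) = 11 i \sqrt{1163} \left(- \frac{9485834}{1489}\right) = - \frac{104344174 i \sqrt{1163}}{1489}$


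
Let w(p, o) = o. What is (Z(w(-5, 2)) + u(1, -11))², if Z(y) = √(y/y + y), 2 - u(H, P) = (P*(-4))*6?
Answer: (262 - √3)² ≈ 67739.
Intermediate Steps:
u(H, P) = 2 + 24*P (u(H, P) = 2 - P*(-4)*6 = 2 - (-4*P)*6 = 2 - (-24)*P = 2 + 24*P)
Z(y) = √(1 + y)
(Z(w(-5, 2)) + u(1, -11))² = (√(1 + 2) + (2 + 24*(-11)))² = (√3 + (2 - 264))² = (√3 - 262)² = (-262 + √3)²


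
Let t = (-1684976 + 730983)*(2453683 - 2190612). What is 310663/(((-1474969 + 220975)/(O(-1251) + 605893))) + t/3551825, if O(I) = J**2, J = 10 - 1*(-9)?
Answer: -491832694935595316/2226983619525 ≈ -2.2085e+5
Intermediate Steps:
t = -250967892503 (t = -953993*263071 = -250967892503)
J = 19 (J = 10 + 9 = 19)
O(I) = 361 (O(I) = 19**2 = 361)
310663/(((-1474969 + 220975)/(O(-1251) + 605893))) + t/3551825 = 310663/(((-1474969 + 220975)/(361 + 605893))) - 250967892503/3551825 = 310663/((-1253994/606254)) - 250967892503*1/3551825 = 310663/((-1253994*1/606254)) - 250967892503/3551825 = 310663/(-626997/303127) - 250967892503/3551825 = 310663*(-303127/626997) - 250967892503/3551825 = -94170343201/626997 - 250967892503/3551825 = -491832694935595316/2226983619525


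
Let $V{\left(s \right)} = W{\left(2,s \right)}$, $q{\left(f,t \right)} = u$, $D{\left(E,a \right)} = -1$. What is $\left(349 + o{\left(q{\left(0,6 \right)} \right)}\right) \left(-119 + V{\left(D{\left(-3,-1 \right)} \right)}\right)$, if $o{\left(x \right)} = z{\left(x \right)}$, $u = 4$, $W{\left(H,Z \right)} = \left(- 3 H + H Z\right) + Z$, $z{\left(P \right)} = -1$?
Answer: $-44544$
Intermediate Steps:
$W{\left(H,Z \right)} = Z - 3 H + H Z$
$q{\left(f,t \right)} = 4$
$V{\left(s \right)} = -6 + 3 s$ ($V{\left(s \right)} = s - 6 + 2 s = -6 + 3 s$)
$o{\left(x \right)} = -1$
$\left(349 + o{\left(q{\left(0,6 \right)} \right)}\right) \left(-119 + V{\left(D{\left(-3,-1 \right)} \right)}\right) = \left(349 - 1\right) \left(-119 + \left(-6 + 3 \left(-1\right)\right)\right) = 348 \left(-119 - 9\right) = 348 \left(-128\right) = -44544$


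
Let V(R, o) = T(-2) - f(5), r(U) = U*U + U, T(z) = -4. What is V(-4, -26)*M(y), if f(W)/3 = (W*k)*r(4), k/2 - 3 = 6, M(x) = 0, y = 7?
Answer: 0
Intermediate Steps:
r(U) = U + U**2 (r(U) = U**2 + U = U + U**2)
k = 18 (k = 6 + 2*6 = 6 + 12 = 18)
f(W) = 1080*W (f(W) = 3*((W*18)*(4*(1 + 4))) = 3*((18*W)*(4*5)) = 3*((18*W)*20) = 3*(360*W) = 1080*W)
V(R, o) = -5404 (V(R, o) = -4 - 1080*5 = -4 - 1*5400 = -4 - 5400 = -5404)
V(-4, -26)*M(y) = -5404*0 = 0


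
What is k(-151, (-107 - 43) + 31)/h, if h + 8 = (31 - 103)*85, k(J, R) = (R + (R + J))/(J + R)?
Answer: -389/1654560 ≈ -0.00023511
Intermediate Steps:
k(J, R) = (J + 2*R)/(J + R) (k(J, R) = (R + (J + R))/(J + R) = (J + 2*R)/(J + R))
h = -6128 (h = -8 + (31 - 103)*85 = -8 - 72*85 = -8 - 6120 = -6128)
k(-151, (-107 - 43) + 31)/h = ((-151 + 2*((-107 - 43) + 31))/(-151 + ((-107 - 43) + 31)))/(-6128) = ((-151 + 2*(-150 + 31))/(-151 + (-150 + 31)))*(-1/6128) = ((-151 + 2*(-119))/(-151 - 119))*(-1/6128) = ((-151 - 238)/(-270))*(-1/6128) = -1/270*(-389)*(-1/6128) = (389/270)*(-1/6128) = -389/1654560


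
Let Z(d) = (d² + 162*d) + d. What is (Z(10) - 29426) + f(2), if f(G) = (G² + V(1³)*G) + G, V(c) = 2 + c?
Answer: -27684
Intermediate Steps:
Z(d) = d² + 163*d
f(G) = G² + 4*G (f(G) = (G² + (2 + 1³)*G) + G = (G² + (2 + 1)*G) + G = (G² + 3*G) + G = G² + 4*G)
(Z(10) - 29426) + f(2) = (10*(163 + 10) - 29426) + 2*(4 + 2) = (10*173 - 29426) + 2*6 = (1730 - 29426) + 12 = -27696 + 12 = -27684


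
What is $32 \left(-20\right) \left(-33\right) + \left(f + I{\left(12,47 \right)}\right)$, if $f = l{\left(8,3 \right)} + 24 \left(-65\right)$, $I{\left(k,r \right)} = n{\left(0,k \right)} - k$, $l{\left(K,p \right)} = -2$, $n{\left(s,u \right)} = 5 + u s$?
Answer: $19551$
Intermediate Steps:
$n{\left(s,u \right)} = 5 + s u$
$I{\left(k,r \right)} = 5 - k$ ($I{\left(k,r \right)} = \left(5 + 0 k\right) - k = \left(5 + 0\right) - k = 5 - k$)
$f = -1562$ ($f = -2 + 24 \left(-65\right) = -2 - 1560 = -1562$)
$32 \left(-20\right) \left(-33\right) + \left(f + I{\left(12,47 \right)}\right) = 32 \left(-20\right) \left(-33\right) + \left(-1562 + \left(5 - 12\right)\right) = \left(-640\right) \left(-33\right) + \left(-1562 + \left(5 - 12\right)\right) = 21120 - 1569 = 19551$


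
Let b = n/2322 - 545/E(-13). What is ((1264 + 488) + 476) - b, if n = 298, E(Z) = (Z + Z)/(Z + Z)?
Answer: 3219304/1161 ≈ 2772.9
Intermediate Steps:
E(Z) = 1 (E(Z) = (2*Z)/((2*Z)) = (2*Z)*(1/(2*Z)) = 1)
b = -632596/1161 (b = 298/2322 - 545/1 = 298*(1/2322) - 545*1 = 149/1161 - 545 = -632596/1161 ≈ -544.87)
((1264 + 488) + 476) - b = ((1264 + 488) + 476) - 1*(-632596/1161) = (1752 + 476) + 632596/1161 = 2228 + 632596/1161 = 3219304/1161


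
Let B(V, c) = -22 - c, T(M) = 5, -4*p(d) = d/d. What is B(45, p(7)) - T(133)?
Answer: -107/4 ≈ -26.750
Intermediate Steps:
p(d) = -¼ (p(d) = -d/(4*d) = -¼*1 = -¼)
B(45, p(7)) - T(133) = (-22 - 1*(-¼)) - 1*5 = (-22 + ¼) - 5 = -87/4 - 5 = -107/4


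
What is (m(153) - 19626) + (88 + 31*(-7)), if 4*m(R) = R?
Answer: -78867/4 ≈ -19717.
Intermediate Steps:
m(R) = R/4
(m(153) - 19626) + (88 + 31*(-7)) = ((1/4)*153 - 19626) + (88 + 31*(-7)) = (153/4 - 19626) + (88 - 217) = -78351/4 - 129 = -78867/4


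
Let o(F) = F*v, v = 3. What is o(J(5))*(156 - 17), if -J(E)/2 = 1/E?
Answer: -834/5 ≈ -166.80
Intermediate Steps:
J(E) = -2/E
o(F) = 3*F (o(F) = F*3 = 3*F)
o(J(5))*(156 - 17) = (3*(-2/5))*(156 - 17) = (3*(-2*⅕))*139 = (3*(-⅖))*139 = -6/5*139 = -834/5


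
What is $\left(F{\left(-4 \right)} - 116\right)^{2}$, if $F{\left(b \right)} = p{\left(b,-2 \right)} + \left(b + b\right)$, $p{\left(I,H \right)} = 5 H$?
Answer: $17956$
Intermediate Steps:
$F{\left(b \right)} = -10 + 2 b$ ($F{\left(b \right)} = 5 \left(-2\right) + \left(b + b\right) = -10 + 2 b$)
$\left(F{\left(-4 \right)} - 116\right)^{2} = \left(\left(-10 + 2 \left(-4\right)\right) - 116\right)^{2} = \left(\left(-10 - 8\right) - 116\right)^{2} = \left(-18 - 116\right)^{2} = \left(-134\right)^{2} = 17956$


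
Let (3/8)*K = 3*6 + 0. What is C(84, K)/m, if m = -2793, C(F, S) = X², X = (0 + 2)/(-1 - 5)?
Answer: -1/25137 ≈ -3.9782e-5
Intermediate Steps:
K = 48 (K = 8*(3*6 + 0)/3 = 8*(18 + 0)/3 = (8/3)*18 = 48)
X = -⅓ (X = 2/(-6) = 2*(-⅙) = -⅓ ≈ -0.33333)
C(F, S) = ⅑ (C(F, S) = (-⅓)² = ⅑)
C(84, K)/m = (⅑)/(-2793) = (⅑)*(-1/2793) = -1/25137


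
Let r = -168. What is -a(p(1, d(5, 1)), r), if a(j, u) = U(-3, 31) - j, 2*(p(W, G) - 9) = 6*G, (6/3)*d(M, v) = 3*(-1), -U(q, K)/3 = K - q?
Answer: 213/2 ≈ 106.50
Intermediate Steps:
U(q, K) = -3*K + 3*q (U(q, K) = -3*(K - q) = -3*K + 3*q)
d(M, v) = -3/2 (d(M, v) = (3*(-1))/2 = (½)*(-3) = -3/2)
p(W, G) = 9 + 3*G (p(W, G) = 9 + (6*G)/2 = 9 + 3*G)
a(j, u) = -102 - j (a(j, u) = (-3*31 + 3*(-3)) - j = (-93 - 9) - j = -102 - j)
-a(p(1, d(5, 1)), r) = -(-102 - (9 + 3*(-3/2))) = -(-102 - (9 - 9/2)) = -(-102 - 1*9/2) = -(-102 - 9/2) = -1*(-213/2) = 213/2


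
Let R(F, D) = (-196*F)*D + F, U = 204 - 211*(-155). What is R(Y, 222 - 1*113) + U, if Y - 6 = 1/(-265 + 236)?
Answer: -2741438/29 ≈ -94532.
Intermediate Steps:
Y = 173/29 (Y = 6 + 1/(-265 + 236) = 6 + 1/(-29) = 6 - 1/29 = 173/29 ≈ 5.9655)
U = 32909 (U = 204 + 32705 = 32909)
R(F, D) = F - 196*D*F (R(F, D) = -196*D*F + F = F - 196*D*F)
R(Y, 222 - 1*113) + U = 173*(1 - 196*(222 - 1*113))/29 + 32909 = 173*(1 - 196*(222 - 113))/29 + 32909 = 173*(1 - 196*109)/29 + 32909 = 173*(1 - 21364)/29 + 32909 = (173/29)*(-21363) + 32909 = -3695799/29 + 32909 = -2741438/29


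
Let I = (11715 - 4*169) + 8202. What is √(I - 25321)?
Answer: 8*I*√95 ≈ 77.974*I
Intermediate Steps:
I = 19241 (I = (11715 - 676) + 8202 = 11039 + 8202 = 19241)
√(I - 25321) = √(19241 - 25321) = √(-6080) = 8*I*√95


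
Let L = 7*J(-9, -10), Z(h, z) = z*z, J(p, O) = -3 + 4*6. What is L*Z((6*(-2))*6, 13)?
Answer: 24843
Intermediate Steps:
J(p, O) = 21 (J(p, O) = -3 + 24 = 21)
Z(h, z) = z²
L = 147 (L = 7*21 = 147)
L*Z((6*(-2))*6, 13) = 147*13² = 147*169 = 24843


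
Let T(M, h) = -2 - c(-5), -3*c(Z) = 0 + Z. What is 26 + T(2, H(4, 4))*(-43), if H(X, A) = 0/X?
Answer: 551/3 ≈ 183.67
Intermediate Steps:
c(Z) = -Z/3 (c(Z) = -(0 + Z)/3 = -Z/3)
H(X, A) = 0
T(M, h) = -11/3 (T(M, h) = -2 - (-1)*(-5)/3 = -2 - 1*5/3 = -2 - 5/3 = -11/3)
26 + T(2, H(4, 4))*(-43) = 26 - 11/3*(-43) = 26 + 473/3 = 551/3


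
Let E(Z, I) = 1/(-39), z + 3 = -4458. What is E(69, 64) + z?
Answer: -173980/39 ≈ -4461.0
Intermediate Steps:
z = -4461 (z = -3 - 4458 = -4461)
E(Z, I) = -1/39
E(69, 64) + z = -1/39 - 4461 = -173980/39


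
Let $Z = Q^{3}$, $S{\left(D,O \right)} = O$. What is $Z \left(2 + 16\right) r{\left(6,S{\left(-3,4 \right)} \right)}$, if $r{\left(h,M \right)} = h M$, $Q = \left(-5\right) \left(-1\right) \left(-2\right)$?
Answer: $-432000$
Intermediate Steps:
$Q = -10$ ($Q = 5 \left(-2\right) = -10$)
$r{\left(h,M \right)} = M h$
$Z = -1000$ ($Z = \left(-10\right)^{3} = -1000$)
$Z \left(2 + 16\right) r{\left(6,S{\left(-3,4 \right)} \right)} = - 1000 \left(2 + 16\right) 4 \cdot 6 = - 1000 \cdot 18 \cdot 24 = \left(-1000\right) 432 = -432000$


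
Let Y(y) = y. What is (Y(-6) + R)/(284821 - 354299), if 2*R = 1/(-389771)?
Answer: 4677253/54161019076 ≈ 8.6358e-5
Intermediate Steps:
R = -1/779542 (R = (1/2)/(-389771) = (1/2)*(-1/389771) = -1/779542 ≈ -1.2828e-6)
(Y(-6) + R)/(284821 - 354299) = (-6 - 1/779542)/(284821 - 354299) = -4677253/779542/(-69478) = -4677253/779542*(-1/69478) = 4677253/54161019076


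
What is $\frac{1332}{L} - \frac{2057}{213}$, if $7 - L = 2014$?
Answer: $- \frac{490235}{47499} \approx -10.321$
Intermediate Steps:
$L = -2007$ ($L = 7 - 2014 = -2007$)
$\frac{1332}{L} - \frac{2057}{213} = \frac{1332}{-2007} - \frac{2057}{213} = 1332 \left(- \frac{1}{2007}\right) - \frac{2057}{213} = - \frac{148}{223} - \frac{2057}{213} = - \frac{490235}{47499}$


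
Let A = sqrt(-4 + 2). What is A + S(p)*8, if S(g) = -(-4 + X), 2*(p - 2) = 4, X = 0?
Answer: 32 + I*sqrt(2) ≈ 32.0 + 1.4142*I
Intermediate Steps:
p = 4 (p = 2 + (1/2)*4 = 2 + 2 = 4)
S(g) = 4 (S(g) = -(-4 + 0) = -1*(-4) = 4)
A = I*sqrt(2) (A = sqrt(-2) = I*sqrt(2) ≈ 1.4142*I)
A + S(p)*8 = I*sqrt(2) + 4*8 = I*sqrt(2) + 32 = 32 + I*sqrt(2)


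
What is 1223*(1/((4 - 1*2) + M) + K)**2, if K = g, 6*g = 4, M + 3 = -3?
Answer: 30575/144 ≈ 212.33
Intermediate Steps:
M = -6 (M = -3 - 3 = -6)
g = 2/3 (g = (1/6)*4 = 2/3 ≈ 0.66667)
K = 2/3 ≈ 0.66667
1223*(1/((4 - 1*2) + M) + K)**2 = 1223*(1/((4 - 1*2) - 6) + 2/3)**2 = 1223*(1/((4 - 2) - 6) + 2/3)**2 = 1223*(1/(2 - 6) + 2/3)**2 = 1223*(1/(-4) + 2/3)**2 = 1223*(-1/4 + 2/3)**2 = 1223*(5/12)**2 = 1223*(25/144) = 30575/144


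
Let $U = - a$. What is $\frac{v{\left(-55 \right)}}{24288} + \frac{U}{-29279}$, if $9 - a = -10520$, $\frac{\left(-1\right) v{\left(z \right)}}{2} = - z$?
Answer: $\frac{499027}{1405392} \approx 0.35508$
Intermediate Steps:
$v{\left(z \right)} = 2 z$ ($v{\left(z \right)} = - 2 \left(- z\right) = 2 z$)
$a = 10529$ ($a = 9 - -10520 = 9 + 10520 = 10529$)
$U = -10529$ ($U = \left(-1\right) 10529 = -10529$)
$\frac{v{\left(-55 \right)}}{24288} + \frac{U}{-29279} = \frac{2 \left(-55\right)}{24288} - \frac{10529}{-29279} = \left(-110\right) \frac{1}{24288} - - \frac{10529}{29279} = - \frac{5}{1104} + \frac{10529}{29279} = \frac{499027}{1405392}$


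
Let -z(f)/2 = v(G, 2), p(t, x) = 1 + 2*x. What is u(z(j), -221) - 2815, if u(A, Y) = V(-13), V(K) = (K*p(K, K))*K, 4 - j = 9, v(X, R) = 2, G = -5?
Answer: -7040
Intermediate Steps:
j = -5 (j = 4 - 1*9 = 4 - 9 = -5)
z(f) = -4 (z(f) = -2*2 = -4)
V(K) = K**2*(1 + 2*K) (V(K) = (K*(1 + 2*K))*K = K**2*(1 + 2*K))
u(A, Y) = -4225 (u(A, Y) = (-13)**2*(1 + 2*(-13)) = 169*(1 - 26) = 169*(-25) = -4225)
u(z(j), -221) - 2815 = -4225 - 2815 = -7040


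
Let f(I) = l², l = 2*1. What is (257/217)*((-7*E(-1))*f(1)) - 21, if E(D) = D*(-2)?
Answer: -2707/31 ≈ -87.323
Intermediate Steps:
l = 2
E(D) = -2*D
f(I) = 4 (f(I) = 2² = 4)
(257/217)*((-7*E(-1))*f(1)) - 21 = (257/217)*(-(-14)*(-1)*4) - 21 = (257*(1/217))*(-7*2*4) - 21 = 257*(-14*4)/217 - 21 = (257/217)*(-56) - 21 = -2056/31 - 21 = -2707/31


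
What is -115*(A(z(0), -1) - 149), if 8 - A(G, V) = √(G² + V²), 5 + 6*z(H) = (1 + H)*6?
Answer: 16215 + 115*√37/6 ≈ 16332.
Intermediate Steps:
z(H) = ⅙ + H (z(H) = -⅚ + ((1 + H)*6)/6 = -⅚ + (6 + 6*H)/6 = -⅚ + (1 + H) = ⅙ + H)
A(G, V) = 8 - √(G² + V²)
-115*(A(z(0), -1) - 149) = -115*((8 - √((⅙ + 0)² + (-1)²)) - 149) = -115*((8 - √((⅙)² + 1)) - 149) = -115*((8 - √(1/36 + 1)) - 149) = -115*((8 - √(37/36)) - 149) = -115*((8 - √37/6) - 149) = -115*(-141 - √37/6) = 16215 + 115*√37/6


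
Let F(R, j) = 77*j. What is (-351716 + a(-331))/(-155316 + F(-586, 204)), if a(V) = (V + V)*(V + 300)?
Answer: 55199/23268 ≈ 2.3723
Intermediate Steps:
a(V) = 2*V*(300 + V) (a(V) = (2*V)*(300 + V) = 2*V*(300 + V))
(-351716 + a(-331))/(-155316 + F(-586, 204)) = (-351716 + 2*(-331)*(300 - 331))/(-155316 + 77*204) = (-351716 + 2*(-331)*(-31))/(-155316 + 15708) = (-351716 + 20522)/(-139608) = -331194*(-1/139608) = 55199/23268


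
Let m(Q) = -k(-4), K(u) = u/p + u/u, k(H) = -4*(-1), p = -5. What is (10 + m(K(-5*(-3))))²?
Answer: 36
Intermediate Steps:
k(H) = 4
K(u) = 1 - u/5 (K(u) = u/(-5) + u/u = u*(-⅕) + 1 = -u/5 + 1 = 1 - u/5)
m(Q) = -4 (m(Q) = -1*4 = -4)
(10 + m(K(-5*(-3))))² = (10 - 4)² = 6² = 36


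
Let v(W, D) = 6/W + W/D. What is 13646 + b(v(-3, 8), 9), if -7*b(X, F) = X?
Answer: 764195/56 ≈ 13646.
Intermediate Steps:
b(X, F) = -X/7
13646 + b(v(-3, 8), 9) = 13646 - (6/(-3) - 3/8)/7 = 13646 - (6*(-1/3) - 3*1/8)/7 = 13646 - (-2 - 3/8)/7 = 13646 - 1/7*(-19/8) = 13646 + 19/56 = 764195/56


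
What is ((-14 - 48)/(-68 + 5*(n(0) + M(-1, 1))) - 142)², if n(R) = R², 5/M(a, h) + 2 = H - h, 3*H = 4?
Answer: 137452176/6889 ≈ 19952.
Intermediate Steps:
H = 4/3 (H = (⅓)*4 = 4/3 ≈ 1.3333)
M(a, h) = 5/(-⅔ - h) (M(a, h) = 5/(-2 + (4/3 - h)) = 5/(-⅔ - h))
((-14 - 48)/(-68 + 5*(n(0) + M(-1, 1))) - 142)² = ((-14 - 48)/(-68 + 5*(0² - 15/(2 + 3*1))) - 142)² = (-62/(-68 + 5*(0 - 15/(2 + 3))) - 142)² = (-62/(-68 + 5*(0 - 15/5)) - 142)² = (-62/(-68 + 5*(0 - 15*⅕)) - 142)² = (-62/(-68 + 5*(0 - 3)) - 142)² = (-62/(-68 + 5*(-3)) - 142)² = (-62/(-68 - 15) - 142)² = (-62/(-83) - 142)² = (-62*(-1/83) - 142)² = (62/83 - 142)² = (-11724/83)² = 137452176/6889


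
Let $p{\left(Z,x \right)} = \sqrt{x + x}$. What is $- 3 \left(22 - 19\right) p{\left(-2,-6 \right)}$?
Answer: $- 18 i \sqrt{3} \approx - 31.177 i$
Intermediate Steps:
$p{\left(Z,x \right)} = \sqrt{2} \sqrt{x}$ ($p{\left(Z,x \right)} = \sqrt{2 x} = \sqrt{2} \sqrt{x}$)
$- 3 \left(22 - 19\right) p{\left(-2,-6 \right)} = - 3 \left(22 - 19\right) \sqrt{2} \sqrt{-6} = \left(-3\right) 3 \sqrt{2} i \sqrt{6} = - 9 \cdot 2 i \sqrt{3} = - 18 i \sqrt{3}$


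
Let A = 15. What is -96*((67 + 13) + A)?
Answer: -9120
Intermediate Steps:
-96*((67 + 13) + A) = -96*((67 + 13) + 15) = -96*(80 + 15) = -96*95 = -9120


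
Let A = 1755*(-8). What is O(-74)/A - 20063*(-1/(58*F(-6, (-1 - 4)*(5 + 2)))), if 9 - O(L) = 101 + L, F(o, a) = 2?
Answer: 1956157/11310 ≈ 172.96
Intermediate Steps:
O(L) = -92 - L (O(L) = 9 - (101 + L) = 9 + (-101 - L) = -92 - L)
A = -14040
O(-74)/A - 20063*(-1/(58*F(-6, (-1 - 4)*(5 + 2)))) = (-92 - 1*(-74))/(-14040) - 20063/((29*2)*(-2)) = (-92 + 74)*(-1/14040) - 20063/(58*(-2)) = -18*(-1/14040) - 20063/(-116) = 1/780 - 20063*(-1/116) = 1/780 + 20063/116 = 1956157/11310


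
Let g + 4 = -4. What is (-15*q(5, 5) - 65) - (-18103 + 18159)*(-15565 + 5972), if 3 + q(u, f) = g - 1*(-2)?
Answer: 537278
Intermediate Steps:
g = -8 (g = -4 - 4 = -8)
q(u, f) = -9 (q(u, f) = -3 + (-8 - 1*(-2)) = -3 + (-8 + 2) = -3 - 6 = -9)
(-15*q(5, 5) - 65) - (-18103 + 18159)*(-15565 + 5972) = (-15*(-9) - 65) - (-18103 + 18159)*(-15565 + 5972) = (135 - 65) - 56*(-9593) = 70 - 1*(-537208) = 70 + 537208 = 537278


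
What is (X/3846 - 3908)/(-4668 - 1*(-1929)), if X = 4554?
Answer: 2504269/1755699 ≈ 1.4264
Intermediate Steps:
(X/3846 - 3908)/(-4668 - 1*(-1929)) = (4554/3846 - 3908)/(-4668 - 1*(-1929)) = (4554*(1/3846) - 3908)/(-4668 + 1929) = (759/641 - 3908)/(-2739) = -2504269/641*(-1/2739) = 2504269/1755699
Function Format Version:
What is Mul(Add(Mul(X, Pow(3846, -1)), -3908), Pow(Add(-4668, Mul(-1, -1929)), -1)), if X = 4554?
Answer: Rational(2504269, 1755699) ≈ 1.4264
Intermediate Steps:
Mul(Add(Mul(X, Pow(3846, -1)), -3908), Pow(Add(-4668, Mul(-1, -1929)), -1)) = Mul(Add(Mul(4554, Pow(3846, -1)), -3908), Pow(Add(-4668, Mul(-1, -1929)), -1)) = Mul(Add(Mul(4554, Rational(1, 3846)), -3908), Pow(Add(-4668, 1929), -1)) = Mul(Add(Rational(759, 641), -3908), Pow(-2739, -1)) = Mul(Rational(-2504269, 641), Rational(-1, 2739)) = Rational(2504269, 1755699)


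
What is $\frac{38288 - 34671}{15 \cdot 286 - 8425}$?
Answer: $- \frac{3617}{4135} \approx -0.87473$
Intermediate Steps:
$\frac{38288 - 34671}{15 \cdot 286 - 8425} = \frac{3617}{4290 - 8425} = \frac{3617}{-4135} = 3617 \left(- \frac{1}{4135}\right) = - \frac{3617}{4135}$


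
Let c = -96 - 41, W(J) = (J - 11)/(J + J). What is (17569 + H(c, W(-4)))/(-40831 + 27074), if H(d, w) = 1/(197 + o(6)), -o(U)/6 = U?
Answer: -2828610/2214877 ≈ -1.2771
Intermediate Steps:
o(U) = -6*U
W(J) = (-11 + J)/(2*J) (W(J) = (-11 + J)/((2*J)) = (-11 + J)*(1/(2*J)) = (-11 + J)/(2*J))
c = -137
H(d, w) = 1/161 (H(d, w) = 1/(197 - 6*6) = 1/(197 - 36) = 1/161)
(17569 + H(c, W(-4)))/(-40831 + 27074) = (17569 + 1/161)/(-40831 + 27074) = (2828610/161)/(-13757) = (2828610/161)*(-1/13757) = -2828610/2214877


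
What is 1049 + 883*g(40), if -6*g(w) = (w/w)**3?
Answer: 5411/6 ≈ 901.83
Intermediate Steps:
g(w) = -1/6 (g(w) = -(w/w)**3/6 = -1/6*1**3 = -1/6*1 = -1/6)
1049 + 883*g(40) = 1049 + 883*(-1/6) = 1049 - 883/6 = 5411/6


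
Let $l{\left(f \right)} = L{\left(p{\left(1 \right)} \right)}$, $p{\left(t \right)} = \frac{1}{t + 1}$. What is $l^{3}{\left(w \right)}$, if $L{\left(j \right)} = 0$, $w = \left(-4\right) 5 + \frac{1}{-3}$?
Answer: $0$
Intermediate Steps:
$p{\left(t \right)} = \frac{1}{1 + t}$
$w = - \frac{61}{3}$ ($w = -20 - \frac{1}{3} = - \frac{61}{3} \approx -20.333$)
$l{\left(f \right)} = 0$
$l^{3}{\left(w \right)} = 0^{3} = 0$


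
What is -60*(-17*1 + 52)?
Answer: -2100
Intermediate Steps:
-60*(-17*1 + 52) = -60*(-17 + 52) = -60*35 = -2100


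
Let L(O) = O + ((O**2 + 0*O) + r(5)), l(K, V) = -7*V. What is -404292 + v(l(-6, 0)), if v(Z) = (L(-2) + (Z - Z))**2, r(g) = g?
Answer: -404243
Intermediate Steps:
L(O) = 5 + O + O**2 (L(O) = O + ((O**2 + 0*O) + 5) = O + ((O**2 + 0) + 5) = O + (O**2 + 5) = O + (5 + O**2) = 5 + O + O**2)
v(Z) = 49 (v(Z) = ((5 - 2 + (-2)**2) + (Z - Z))**2 = ((5 - 2 + 4) + 0)**2 = (7 + 0)**2 = 7**2 = 49)
-404292 + v(l(-6, 0)) = -404292 + 49 = -404243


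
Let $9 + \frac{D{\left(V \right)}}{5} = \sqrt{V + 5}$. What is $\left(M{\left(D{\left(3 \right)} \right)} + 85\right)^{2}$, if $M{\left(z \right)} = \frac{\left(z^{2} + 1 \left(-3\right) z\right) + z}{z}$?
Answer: $1644 + 760 \sqrt{2} \approx 2718.8$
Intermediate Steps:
$D{\left(V \right)} = -45 + 5 \sqrt{5 + V}$ ($D{\left(V \right)} = -45 + 5 \sqrt{V + 5} = -45 + 5 \sqrt{5 + V}$)
$M{\left(z \right)} = \frac{z^{2} - 2 z}{z}$ ($M{\left(z \right)} = \frac{\left(z^{2} - 3 z\right) + z}{z} = \frac{z^{2} - 2 z}{z}$)
$\left(M{\left(D{\left(3 \right)} \right)} + 85\right)^{2} = \left(\left(-2 - \left(45 - 5 \sqrt{5 + 3}\right)\right) + 85\right)^{2} = \left(\left(-2 - \left(45 - 5 \sqrt{8}\right)\right) + 85\right)^{2} = \left(\left(-2 - \left(45 - 5 \cdot 2 \sqrt{2}\right)\right) + 85\right)^{2} = \left(\left(-2 - \left(45 - 10 \sqrt{2}\right)\right) + 85\right)^{2} = \left(\left(-47 + 10 \sqrt{2}\right) + 85\right)^{2} = \left(38 + 10 \sqrt{2}\right)^{2}$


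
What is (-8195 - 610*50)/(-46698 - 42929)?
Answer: 38695/89627 ≈ 0.43173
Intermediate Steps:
(-8195 - 610*50)/(-46698 - 42929) = (-8195 - 30500)/(-89627) = -38695*(-1/89627) = 38695/89627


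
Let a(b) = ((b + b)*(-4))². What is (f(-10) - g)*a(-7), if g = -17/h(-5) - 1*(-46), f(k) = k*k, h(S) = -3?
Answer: 454720/3 ≈ 1.5157e+5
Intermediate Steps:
a(b) = 64*b² (a(b) = ((2*b)*(-4))² = (-8*b)² = 64*b²)
f(k) = k²
g = 155/3 (g = -17/(-3) - 1*(-46) = -17*(-⅓) + 46 = 17/3 + 46 = 155/3 ≈ 51.667)
(f(-10) - g)*a(-7) = ((-10)² - 1*155/3)*(64*(-7)²) = (100 - 155/3)*(64*49) = (145/3)*3136 = 454720/3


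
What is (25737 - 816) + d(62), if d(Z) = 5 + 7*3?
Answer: 24947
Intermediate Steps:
d(Z) = 26 (d(Z) = 5 + 21 = 26)
(25737 - 816) + d(62) = (25737 - 816) + 26 = 24921 + 26 = 24947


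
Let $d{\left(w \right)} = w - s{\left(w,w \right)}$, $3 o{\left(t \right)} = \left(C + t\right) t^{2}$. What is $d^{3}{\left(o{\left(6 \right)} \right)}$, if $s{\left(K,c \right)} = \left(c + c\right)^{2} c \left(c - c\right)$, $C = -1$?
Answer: $216000$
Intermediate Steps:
$o{\left(t \right)} = \frac{t^{2} \left(-1 + t\right)}{3}$ ($o{\left(t \right)} = \frac{\left(-1 + t\right) t^{2}}{3} = \frac{t^{2} \left(-1 + t\right)}{3}$)
$s{\left(K,c \right)} = 0$ ($s{\left(K,c \right)} = \left(2 c\right)^{2} c 0 = 4 c^{2} c 0 = 4 c^{3} \cdot 0 = 0$)
$d{\left(w \right)} = w$ ($d{\left(w \right)} = w - 0 = w + 0 = w$)
$d^{3}{\left(o{\left(6 \right)} \right)} = \left(\frac{6^{2} \left(-1 + 6\right)}{3}\right)^{3} = \left(\frac{1}{3} \cdot 36 \cdot 5\right)^{3} = 60^{3} = 216000$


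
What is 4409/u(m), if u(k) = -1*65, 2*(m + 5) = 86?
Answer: -4409/65 ≈ -67.831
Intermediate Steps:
m = 38 (m = -5 + (½)*86 = -5 + 43 = 38)
u(k) = -65
4409/u(m) = 4409/(-65) = 4409*(-1/65) = -4409/65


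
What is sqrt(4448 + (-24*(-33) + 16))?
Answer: 6*sqrt(146) ≈ 72.498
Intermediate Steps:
sqrt(4448 + (-24*(-33) + 16)) = sqrt(4448 + (792 + 16)) = sqrt(4448 + 808) = sqrt(5256) = 6*sqrt(146)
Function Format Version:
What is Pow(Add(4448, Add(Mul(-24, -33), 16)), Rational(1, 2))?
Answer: Mul(6, Pow(146, Rational(1, 2))) ≈ 72.498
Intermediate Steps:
Pow(Add(4448, Add(Mul(-24, -33), 16)), Rational(1, 2)) = Pow(Add(4448, Add(792, 16)), Rational(1, 2)) = Pow(Add(4448, 808), Rational(1, 2)) = Pow(5256, Rational(1, 2)) = Mul(6, Pow(146, Rational(1, 2)))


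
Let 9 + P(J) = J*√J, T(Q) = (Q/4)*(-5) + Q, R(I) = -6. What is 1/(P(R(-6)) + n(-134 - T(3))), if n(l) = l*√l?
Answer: 8*I/(-72*I + 48*√6 + 533*√533) ≈ -3.7322e-6 + 0.00064395*I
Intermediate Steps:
T(Q) = -Q/4 (T(Q) = (Q*(¼))*(-5) + Q = (Q/4)*(-5) + Q = -5*Q/4 + Q = -Q/4)
P(J) = -9 + J^(3/2) (P(J) = -9 + J*√J = -9 + J^(3/2))
n(l) = l^(3/2)
1/(P(R(-6)) + n(-134 - T(3))) = 1/((-9 + (-6)^(3/2)) + (-134 - (-1)*3/4)^(3/2)) = 1/((-9 - 6*I*√6) + (-134 - 1*(-¾))^(3/2)) = 1/((-9 - 6*I*√6) + (-134 + ¾)^(3/2)) = 1/((-9 - 6*I*√6) + (-533/4)^(3/2)) = 1/((-9 - 6*I*√6) - 533*I*√533/8) = 1/(-9 - 6*I*√6 - 533*I*√533/8)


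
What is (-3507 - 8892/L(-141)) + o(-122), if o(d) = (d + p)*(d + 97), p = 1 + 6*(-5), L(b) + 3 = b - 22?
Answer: 26690/83 ≈ 321.57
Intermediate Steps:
L(b) = -25 + b (L(b) = -3 + (b - 22) = -3 + (-22 + b) = -25 + b)
p = -29 (p = 1 - 30 = -29)
o(d) = (-29 + d)*(97 + d) (o(d) = (d - 29)*(d + 97) = (-29 + d)*(97 + d))
(-3507 - 8892/L(-141)) + o(-122) = (-3507 - 8892/(-25 - 141)) + (-2813 + (-122)² + 68*(-122)) = (-3507 - 8892/(-166)) + (-2813 + 14884 - 8296) = (-3507 - 8892*(-1/166)) + 3775 = (-3507 + 4446/83) + 3775 = -286635/83 + 3775 = 26690/83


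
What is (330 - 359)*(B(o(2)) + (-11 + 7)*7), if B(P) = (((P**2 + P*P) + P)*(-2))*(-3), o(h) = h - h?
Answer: 812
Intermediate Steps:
o(h) = 0
B(P) = 6*P + 12*P**2 (B(P) = (((P**2 + P**2) + P)*(-2))*(-3) = ((2*P**2 + P)*(-2))*(-3) = ((P + 2*P**2)*(-2))*(-3) = (-4*P**2 - 2*P)*(-3) = 6*P + 12*P**2)
(330 - 359)*(B(o(2)) + (-11 + 7)*7) = (330 - 359)*(6*0*(1 + 2*0) + (-11 + 7)*7) = -29*(6*0*(1 + 0) - 4*7) = -29*(6*0*1 - 28) = -29*(0 - 28) = -29*(-28) = 812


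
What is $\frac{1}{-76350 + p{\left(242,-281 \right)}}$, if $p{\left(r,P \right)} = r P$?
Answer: $- \frac{1}{144352} \approx -6.9275 \cdot 10^{-6}$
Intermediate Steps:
$p{\left(r,P \right)} = P r$
$\frac{1}{-76350 + p{\left(242,-281 \right)}} = \frac{1}{-76350 - 68002} = \frac{1}{-144352} = - \frac{1}{144352}$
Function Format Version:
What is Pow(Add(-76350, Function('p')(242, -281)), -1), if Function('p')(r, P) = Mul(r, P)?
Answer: Rational(-1, 144352) ≈ -6.9275e-6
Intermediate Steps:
Function('p')(r, P) = Mul(P, r)
Pow(Add(-76350, Function('p')(242, -281)), -1) = Pow(Add(-76350, Mul(-281, 242)), -1) = Pow(Add(-76350, -68002), -1) = Pow(-144352, -1) = Rational(-1, 144352)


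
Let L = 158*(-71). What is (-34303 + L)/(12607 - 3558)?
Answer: -45521/9049 ≈ -5.0305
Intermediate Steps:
L = -11218
(-34303 + L)/(12607 - 3558) = (-34303 - 11218)/(12607 - 3558) = -45521/9049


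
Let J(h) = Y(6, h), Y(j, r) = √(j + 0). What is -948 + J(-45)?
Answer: -948 + √6 ≈ -945.55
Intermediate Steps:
Y(j, r) = √j
J(h) = √6
-948 + J(-45) = -948 + √6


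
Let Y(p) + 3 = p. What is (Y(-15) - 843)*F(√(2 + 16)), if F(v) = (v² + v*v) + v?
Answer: -30996 - 2583*√2 ≈ -34649.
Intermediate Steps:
Y(p) = -3 + p
F(v) = v + 2*v² (F(v) = (v² + v²) + v = 2*v² + v = v + 2*v²)
(Y(-15) - 843)*F(√(2 + 16)) = ((-3 - 15) - 843)*(√(2 + 16)*(1 + 2*√(2 + 16))) = (-18 - 843)*(√18*(1 + 2*√18)) = -861*3*√2*(1 + 2*(3*√2)) = -861*3*√2*(1 + 6*√2) = -2583*√2*(1 + 6*√2)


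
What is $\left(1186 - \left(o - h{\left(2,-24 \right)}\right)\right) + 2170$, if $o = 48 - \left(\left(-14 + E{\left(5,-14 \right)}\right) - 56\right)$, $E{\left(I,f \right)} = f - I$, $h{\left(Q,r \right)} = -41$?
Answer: $3178$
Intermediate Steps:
$o = 137$ ($o = 48 - \left(\left(-14 - 19\right) - 56\right) = 48 - \left(-33 - 56\right) = 48 - -89 = 48 + 89 = 137$)
$\left(1186 - \left(o - h{\left(2,-24 \right)}\right)\right) + 2170 = \left(1186 - 178\right) + 2170 = 1008 + 2170 = 3178$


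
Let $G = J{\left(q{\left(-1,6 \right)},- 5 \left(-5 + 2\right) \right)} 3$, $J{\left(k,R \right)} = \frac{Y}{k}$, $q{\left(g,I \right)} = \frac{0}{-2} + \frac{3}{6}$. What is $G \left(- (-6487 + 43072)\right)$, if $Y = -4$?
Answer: $878040$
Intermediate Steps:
$q{\left(g,I \right)} = \frac{1}{2}$ ($q{\left(g,I \right)} = 0 \left(- \frac{1}{2}\right) + 3 \cdot \frac{1}{6} = 0 + \frac{1}{2} = \frac{1}{2}$)
$J{\left(k,R \right)} = - \frac{4}{k}$
$G = -24$ ($G = - 4 \frac{1}{\frac{1}{2}} \cdot 3 = \left(-4\right) 2 \cdot 3 = \left(-8\right) 3 = -24$)
$G \left(- (-6487 + 43072)\right) = - 24 \left(- (-6487 + 43072)\right) = - 24 \left(\left(-1\right) 36585\right) = \left(-24\right) \left(-36585\right) = 878040$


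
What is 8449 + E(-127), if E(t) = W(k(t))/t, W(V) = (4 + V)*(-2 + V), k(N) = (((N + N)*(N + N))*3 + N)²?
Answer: -1399634042999742557532/127 ≈ -1.1021e+19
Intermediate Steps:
k(N) = (N + 12*N²)² (k(N) = (((2*N)*(2*N))*3 + N)² = ((4*N²)*3 + N)² = (12*N² + N)² = (N + 12*N²)²)
W(V) = (-2 + V)*(4 + V)
E(t) = (-8 + t⁴*(1 + 12*t)⁴ + 2*t²*(1 + 12*t)²)/t (E(t) = (-8 + (t²*(1 + 12*t)²)² + 2*(t²*(1 + 12*t)²))/t = (-8 + t⁴*(1 + 12*t)⁴ + 2*t²*(1 + 12*t)²)/t)
8449 + E(-127) = 8449 + (-8/(-127) + (-127)³*(1 + 12*(-127))⁴ + 2*(-127)*(1 + 12*(-127))²) = 8449 + (-8*(-1/127) - 2048383*(1 - 1524)⁴ + 2*(-127)*(1 - 1524)²) = 8449 + (8/127 - 2048383*(-1523)⁴ + 2*(-127)*(-1523)²) = 8449 + (8/127 - 2048383*5380214781841 + 2*(-127)*2319529) = 8449 + (8/127 - 11020740495471813103 - 589160366) = 8449 - 1399634042999743630555/127 = -1399634042999742557532/127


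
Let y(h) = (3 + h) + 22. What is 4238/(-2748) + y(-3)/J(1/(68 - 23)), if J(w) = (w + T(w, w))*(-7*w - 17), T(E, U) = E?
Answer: -16120859/530364 ≈ -30.396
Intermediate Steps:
y(h) = 25 + h
J(w) = 2*w*(-17 - 7*w) (J(w) = (w + w)*(-7*w - 17) = (2*w)*(-17 - 7*w) = 2*w*(-17 - 7*w))
4238/(-2748) + y(-3)/J(1/(68 - 23)) = 4238/(-2748) + (25 - 3)/((2*(-17 - 7/(68 - 23))/(68 - 23))) = 4238*(-1/2748) + 22/((2*(-17 - 7/45)/45)) = -2119/1374 + 22/((2*(1/45)*(-17 - 7*1/45))) = -2119/1374 + 22/((2*(1/45)*(-17 - 7/45))) = -2119/1374 + 22/((2*(1/45)*(-772/45))) = -2119/1374 + 22/(-1544/2025) = -2119/1374 + 22*(-2025/1544) = -2119/1374 - 22275/772 = -16120859/530364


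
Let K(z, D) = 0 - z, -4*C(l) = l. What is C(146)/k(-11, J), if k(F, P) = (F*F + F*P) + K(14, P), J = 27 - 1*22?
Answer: -73/104 ≈ -0.70192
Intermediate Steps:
C(l) = -l/4
K(z, D) = -z
J = 5 (J = 27 - 22 = 5)
k(F, P) = -14 + F² + F*P (k(F, P) = (F*F + F*P) - 1*14 = (F² + F*P) - 14 = -14 + F² + F*P)
C(146)/k(-11, J) = (-¼*146)/(-14 + (-11)² - 11*5) = -73/(2*(-14 + 121 - 55)) = -73/2/52 = -73/2*1/52 = -73/104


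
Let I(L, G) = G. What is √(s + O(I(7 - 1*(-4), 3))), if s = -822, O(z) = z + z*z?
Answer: 9*I*√10 ≈ 28.461*I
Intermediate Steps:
O(z) = z + z²
√(s + O(I(7 - 1*(-4), 3))) = √(-822 + 3*(1 + 3)) = √(-822 + 3*4) = √(-822 + 12) = √(-810) = 9*I*√10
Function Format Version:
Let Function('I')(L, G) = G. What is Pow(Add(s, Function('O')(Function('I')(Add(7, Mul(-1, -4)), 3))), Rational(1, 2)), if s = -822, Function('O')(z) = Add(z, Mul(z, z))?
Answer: Mul(9, I, Pow(10, Rational(1, 2))) ≈ Mul(28.461, I)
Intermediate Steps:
Function('O')(z) = Add(z, Pow(z, 2))
Pow(Add(s, Function('O')(Function('I')(Add(7, Mul(-1, -4)), 3))), Rational(1, 2)) = Pow(Add(-822, Mul(3, Add(1, 3))), Rational(1, 2)) = Pow(Add(-822, Mul(3, 4)), Rational(1, 2)) = Pow(Add(-822, 12), Rational(1, 2)) = Pow(-810, Rational(1, 2)) = Mul(9, I, Pow(10, Rational(1, 2)))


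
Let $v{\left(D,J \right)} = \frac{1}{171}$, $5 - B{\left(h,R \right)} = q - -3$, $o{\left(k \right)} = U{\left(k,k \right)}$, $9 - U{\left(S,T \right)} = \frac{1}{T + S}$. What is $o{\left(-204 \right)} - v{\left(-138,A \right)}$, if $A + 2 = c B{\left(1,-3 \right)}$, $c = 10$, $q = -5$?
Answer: $\frac{209225}{23256} \approx 8.9966$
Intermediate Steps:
$U{\left(S,T \right)} = 9 - \frac{1}{S + T}$ ($U{\left(S,T \right)} = 9 - \frac{1}{T + S} = 9 - \frac{1}{S + T}$)
$o{\left(k \right)} = \frac{-1 + 18 k}{2 k}$ ($o{\left(k \right)} = \frac{-1 + 9 k + 9 k}{k + k} = \frac{-1 + 18 k}{2 k}$)
$B{\left(h,R \right)} = 7$ ($B{\left(h,R \right)} = 5 - \left(-5 - -3\right) = 5 - \left(-5 + 3\right) = 5 - -2 = 5 + 2 = 7$)
$A = 68$ ($A = -2 + 10 \cdot 7 = -2 + 70 = 68$)
$v{\left(D,J \right)} = \frac{1}{171}$
$o{\left(-204 \right)} - v{\left(-138,A \right)} = \left(9 - \frac{1}{2 \left(-204\right)}\right) - \frac{1}{171} = \left(9 - - \frac{1}{408}\right) - \frac{1}{171} = \left(9 + \frac{1}{408}\right) - \frac{1}{171} = \frac{3673}{408} - \frac{1}{171} = \frac{209225}{23256}$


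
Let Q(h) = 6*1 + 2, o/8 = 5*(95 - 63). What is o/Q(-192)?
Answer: 160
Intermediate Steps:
o = 1280 (o = 8*(5*(95 - 63)) = 8*(5*32) = 8*160 = 1280)
Q(h) = 8 (Q(h) = 6 + 2 = 8)
o/Q(-192) = 1280/8 = 1280*(⅛) = 160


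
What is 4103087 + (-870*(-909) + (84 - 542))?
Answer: 4893459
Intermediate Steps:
4103087 + (-870*(-909) + (84 - 542)) = 4103087 + (790830 - 458) = 4103087 + 790372 = 4893459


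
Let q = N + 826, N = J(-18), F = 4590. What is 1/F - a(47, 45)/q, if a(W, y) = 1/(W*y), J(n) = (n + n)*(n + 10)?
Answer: 13064/60080805 ≈ 0.00021744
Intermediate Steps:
J(n) = 2*n*(10 + n) (J(n) = (2*n)*(10 + n) = 2*n*(10 + n))
a(W, y) = 1/(W*y)
N = 288 (N = 2*(-18)*(10 - 18) = 2*(-18)*(-8) = 288)
q = 1114 (q = 288 + 826 = 1114)
1/F - a(47, 45)/q = 1/4590 - 1/(47*45)/1114 = 1/4590 - (1/47)*(1/45)/1114 = 1/4590 - 1/(2115*1114) = 1/4590 - 1*1/2356110 = 1/4590 - 1/2356110 = 13064/60080805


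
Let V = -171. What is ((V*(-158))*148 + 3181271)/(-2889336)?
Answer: -7179935/2889336 ≈ -2.4850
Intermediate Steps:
((V*(-158))*148 + 3181271)/(-2889336) = (-171*(-158)*148 + 3181271)/(-2889336) = (27018*148 + 3181271)*(-1/2889336) = (3998664 + 3181271)*(-1/2889336) = 7179935*(-1/2889336) = -7179935/2889336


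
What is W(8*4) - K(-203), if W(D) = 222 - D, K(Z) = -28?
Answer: 218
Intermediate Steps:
W(8*4) - K(-203) = (222 - 8*4) - 1*(-28) = (222 - 1*32) + 28 = (222 - 32) + 28 = 190 + 28 = 218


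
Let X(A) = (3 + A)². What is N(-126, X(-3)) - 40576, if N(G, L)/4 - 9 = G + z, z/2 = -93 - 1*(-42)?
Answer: -41452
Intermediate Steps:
z = -102 (z = 2*(-93 - 1*(-42)) = 2*(-93 + 42) = 2*(-51) = -102)
N(G, L) = -372 + 4*G (N(G, L) = 36 + 4*(G - 102) = 36 + 4*(-102 + G) = 36 + (-408 + 4*G) = -372 + 4*G)
N(-126, X(-3)) - 40576 = (-372 + 4*(-126)) - 40576 = (-372 - 504) - 40576 = -876 - 40576 = -41452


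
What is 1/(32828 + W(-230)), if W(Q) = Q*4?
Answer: 1/31908 ≈ 3.1340e-5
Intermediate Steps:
W(Q) = 4*Q
1/(32828 + W(-230)) = 1/(32828 + 4*(-230)) = 1/(32828 - 920) = 1/31908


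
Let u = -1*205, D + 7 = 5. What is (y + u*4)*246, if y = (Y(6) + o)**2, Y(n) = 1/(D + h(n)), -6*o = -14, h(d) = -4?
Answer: -1203391/6 ≈ -2.0057e+5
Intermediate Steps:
D = -2 (D = -7 + 5 = -2)
o = 7/3 (o = -1/6*(-14) = 7/3 ≈ 2.3333)
Y(n) = -1/6 (Y(n) = 1/(-2 - 4) = 1/(-6) = -1/6)
u = -205
y = 169/36 (y = (-1/6 + 7/3)**2 = (13/6)**2 = 169/36 ≈ 4.6944)
(y + u*4)*246 = (169/36 - 205*4)*246 = (169/36 - 820)*246 = -29351/36*246 = -1203391/6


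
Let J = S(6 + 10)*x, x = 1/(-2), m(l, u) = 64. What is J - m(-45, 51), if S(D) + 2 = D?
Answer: -71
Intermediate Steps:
x = -1/2 ≈ -0.50000
S(D) = -2 + D
J = -7 (J = (-2 + (6 + 10))*(-1/2) = (-2 + 16)*(-1/2) = 14*(-1/2) = -7)
J - m(-45, 51) = -7 - 1*64 = -7 - 64 = -71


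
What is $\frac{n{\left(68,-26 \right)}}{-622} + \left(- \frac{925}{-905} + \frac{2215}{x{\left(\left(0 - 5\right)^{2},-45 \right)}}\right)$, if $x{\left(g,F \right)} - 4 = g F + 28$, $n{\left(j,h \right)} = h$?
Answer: $- \frac{59226981}{61526063} \approx -0.96263$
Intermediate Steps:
$x{\left(g,F \right)} = 32 + F g$ ($x{\left(g,F \right)} = 4 + \left(g F + 28\right) = 4 + \left(F g + 28\right) = 4 + \left(28 + F g\right) = 32 + F g$)
$\frac{n{\left(68,-26 \right)}}{-622} + \left(- \frac{925}{-905} + \frac{2215}{x{\left(\left(0 - 5\right)^{2},-45 \right)}}\right) = - \frac{26}{-622} + \left(- \frac{925}{-905} + \frac{2215}{32 - 45 \left(0 - 5\right)^{2}}\right) = \left(-26\right) \left(- \frac{1}{622}\right) + \left(\left(-925\right) \left(- \frac{1}{905}\right) + \frac{2215}{32 - 45 \left(-5\right)^{2}}\right) = \frac{13}{311} + \left(\frac{185}{181} + \frac{2215}{32 - 1125}\right) = \frac{13}{311} + \left(\frac{185}{181} + \frac{2215}{-1093}\right) = \frac{13}{311} + \left(\frac{185}{181} + 2215 \left(- \frac{1}{1093}\right)\right) = \frac{13}{311} + \left(\frac{185}{181} - \frac{2215}{1093}\right) = \frac{13}{311} - \frac{198710}{197833} = - \frac{59226981}{61526063}$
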